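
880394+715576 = 1595970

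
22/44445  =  22/44445 = 0.00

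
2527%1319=1208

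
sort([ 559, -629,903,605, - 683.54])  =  [  -  683.54, - 629, 559,605 , 903 ]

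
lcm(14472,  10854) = 43416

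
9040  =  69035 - 59995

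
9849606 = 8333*1182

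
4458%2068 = 322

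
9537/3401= 2 + 2735/3401 = 2.80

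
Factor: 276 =2^2*3^1 * 23^1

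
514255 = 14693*35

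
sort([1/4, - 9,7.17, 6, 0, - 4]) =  [ - 9, - 4, 0, 1/4, 6, 7.17]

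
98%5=3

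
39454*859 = 33890986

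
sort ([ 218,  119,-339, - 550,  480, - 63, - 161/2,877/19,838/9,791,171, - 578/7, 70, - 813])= [ - 813,- 550, - 339,-578/7,- 161/2, - 63,877/19 , 70,  838/9,119, 171, 218, 480, 791]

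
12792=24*533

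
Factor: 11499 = 3^1*3833^1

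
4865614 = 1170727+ 3694887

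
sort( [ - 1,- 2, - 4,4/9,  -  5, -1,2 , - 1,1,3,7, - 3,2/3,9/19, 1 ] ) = [ - 5, - 4, -3,-2, - 1, - 1, - 1,4/9,9/19, 2/3,1,  1,2,3,7 ] 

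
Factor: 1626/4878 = 3^(-1 ) =1/3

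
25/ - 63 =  - 1  +  38/63 = - 0.40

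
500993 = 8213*61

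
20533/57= 360 + 13/57  =  360.23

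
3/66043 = 3/66043 = 0.00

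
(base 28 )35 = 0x59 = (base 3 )10022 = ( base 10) 89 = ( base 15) 5e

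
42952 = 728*59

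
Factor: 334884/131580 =3^(-1 )*5^( - 1) * 11^1*17^( -1)*59^1=649/255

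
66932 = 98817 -31885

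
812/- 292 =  - 203/73 = - 2.78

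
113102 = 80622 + 32480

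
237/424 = 237/424=0.56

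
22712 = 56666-33954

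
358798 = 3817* 94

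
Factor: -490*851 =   -  416990 = -2^1*5^1*7^2*23^1 *37^1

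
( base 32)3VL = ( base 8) 7765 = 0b111111110101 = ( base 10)4085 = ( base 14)16bb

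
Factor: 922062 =2^1*3^1*239^1*643^1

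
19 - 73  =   - 54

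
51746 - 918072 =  - 866326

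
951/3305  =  951/3305 = 0.29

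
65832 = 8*8229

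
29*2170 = 62930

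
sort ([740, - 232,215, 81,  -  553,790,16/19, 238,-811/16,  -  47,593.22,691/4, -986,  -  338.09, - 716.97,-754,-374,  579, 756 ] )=[ - 986,-754, - 716.97, -553,-374,-338.09,-232,-811/16, -47 , 16/19,81,691/4,215,238,579,593.22 , 740,756 , 790]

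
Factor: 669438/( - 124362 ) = -253/47 =- 11^1* 23^1*47^( - 1)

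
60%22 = 16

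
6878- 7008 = -130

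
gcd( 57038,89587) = 1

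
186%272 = 186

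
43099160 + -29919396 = 13179764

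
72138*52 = 3751176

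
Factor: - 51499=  - 7^2*1051^1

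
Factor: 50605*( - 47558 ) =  - 2^1*5^1*7^1*29^1 * 43^1*79^1*349^1= - 2406672590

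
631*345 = 217695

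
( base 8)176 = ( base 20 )66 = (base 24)56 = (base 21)60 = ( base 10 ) 126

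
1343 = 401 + 942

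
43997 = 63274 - 19277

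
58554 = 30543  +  28011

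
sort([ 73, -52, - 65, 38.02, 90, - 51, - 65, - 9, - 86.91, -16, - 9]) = [ - 86.91, - 65,-65  ,  -  52 , - 51, - 16, - 9, - 9,38.02 , 73 , 90 ]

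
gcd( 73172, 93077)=1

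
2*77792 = 155584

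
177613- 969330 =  - 791717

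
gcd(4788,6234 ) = 6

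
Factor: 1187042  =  2^1*17^1*34913^1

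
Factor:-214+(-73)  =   - 287 = -7^1*41^1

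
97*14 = 1358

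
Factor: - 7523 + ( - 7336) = - 14859 = - 3^2 * 13^1*127^1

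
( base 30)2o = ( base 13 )66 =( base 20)44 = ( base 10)84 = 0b1010100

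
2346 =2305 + 41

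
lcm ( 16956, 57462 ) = 1034316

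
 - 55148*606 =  - 33419688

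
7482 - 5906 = 1576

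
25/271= 25/271 = 0.09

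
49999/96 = 520 + 79/96 = 520.82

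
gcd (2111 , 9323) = 1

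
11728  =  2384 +9344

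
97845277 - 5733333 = 92111944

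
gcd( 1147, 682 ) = 31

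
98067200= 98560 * 995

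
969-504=465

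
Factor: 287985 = 3^1*5^1*73^1 * 263^1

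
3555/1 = 3555 = 3555.00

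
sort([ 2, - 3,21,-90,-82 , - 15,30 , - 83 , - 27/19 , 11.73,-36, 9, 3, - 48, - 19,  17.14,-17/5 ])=[ - 90, - 83, - 82,- 48, - 36, - 19, - 15 , - 17/5, - 3 ,  -  27/19, 2,3,9, 11.73, 17.14,  21 , 30]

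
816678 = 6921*118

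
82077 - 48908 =33169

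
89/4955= 89/4955=0.02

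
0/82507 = 0= 0.00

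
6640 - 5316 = 1324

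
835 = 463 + 372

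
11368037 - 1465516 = 9902521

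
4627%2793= 1834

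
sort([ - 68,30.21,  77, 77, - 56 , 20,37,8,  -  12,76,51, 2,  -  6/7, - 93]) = [-93  ,-68, - 56,-12, - 6/7,2,8,20,  30.21, 37,51, 76, 77,77]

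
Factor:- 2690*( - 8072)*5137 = 2^4*5^1 * 11^1*269^1*467^1*1009^1 = 111543174160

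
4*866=3464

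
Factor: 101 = 101^1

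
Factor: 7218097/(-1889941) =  - 17^( - 1)*107^ ( - 1 )*1039^( - 1 )*1901^1*3797^1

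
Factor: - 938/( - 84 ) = 67/6 = 2^( - 1)*3^(- 1 )*67^1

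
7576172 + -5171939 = 2404233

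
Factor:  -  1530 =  - 2^1*3^2 * 5^1*17^1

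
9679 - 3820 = 5859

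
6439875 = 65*99075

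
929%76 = 17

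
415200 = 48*8650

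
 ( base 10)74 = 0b1001010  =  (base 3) 2202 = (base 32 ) 2A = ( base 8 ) 112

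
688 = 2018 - 1330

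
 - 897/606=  - 299/202 = - 1.48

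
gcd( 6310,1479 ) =1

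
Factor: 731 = 17^1*43^1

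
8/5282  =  4/2641 = 0.00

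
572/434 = 286/217 = 1.32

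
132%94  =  38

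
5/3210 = 1/642 = 0.00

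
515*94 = 48410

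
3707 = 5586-1879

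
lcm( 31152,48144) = 529584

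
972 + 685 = 1657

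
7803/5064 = 1 + 913/1688 = 1.54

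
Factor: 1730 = 2^1*5^1*173^1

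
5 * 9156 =45780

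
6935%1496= 951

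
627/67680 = 209/22560 = 0.01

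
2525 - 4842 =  - 2317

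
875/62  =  875/62= 14.11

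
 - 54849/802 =-54849/802  =  - 68.39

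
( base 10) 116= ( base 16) 74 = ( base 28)44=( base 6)312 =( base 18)68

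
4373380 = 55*79516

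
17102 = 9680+7422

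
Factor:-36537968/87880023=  - 2^4 * 3^( - 2 )*7^(-1)*11^( - 1)*211^( - 1)*601^( - 1) * 2283623^1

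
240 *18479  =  4434960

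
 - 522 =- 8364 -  - 7842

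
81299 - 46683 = 34616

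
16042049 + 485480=16527529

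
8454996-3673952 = 4781044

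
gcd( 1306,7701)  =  1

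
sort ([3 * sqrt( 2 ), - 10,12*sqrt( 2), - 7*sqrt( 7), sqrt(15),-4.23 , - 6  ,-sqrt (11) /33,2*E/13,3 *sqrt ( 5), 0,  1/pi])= [ - 7 * sqrt( 7 ),  -  10, - 6, - 4.23, - sqrt( 11 ) /33,0,1/pi,2*E/13,  sqrt( 15) , 3 *sqrt( 2 ),3*sqrt (5),12*sqrt (2 )]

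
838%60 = 58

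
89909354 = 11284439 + 78624915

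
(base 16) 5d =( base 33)2r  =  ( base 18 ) 53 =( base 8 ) 135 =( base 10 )93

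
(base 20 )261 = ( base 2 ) 1110011001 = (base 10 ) 921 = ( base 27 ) 173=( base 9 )1233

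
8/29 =8/29  =  0.28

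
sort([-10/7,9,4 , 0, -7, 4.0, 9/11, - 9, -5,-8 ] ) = [  -  9,-8,- 7, - 5,  -  10/7, 0, 9/11,4, 4.0 , 9] 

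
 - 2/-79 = 2/79= 0.03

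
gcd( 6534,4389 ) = 33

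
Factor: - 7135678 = -2^1 *11^1*19^1*43^1*397^1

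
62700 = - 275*( - 228 ) 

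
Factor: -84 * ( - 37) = 3108 =2^2*3^1*7^1*37^1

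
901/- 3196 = - 1 + 135/188=   -0.28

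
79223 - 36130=43093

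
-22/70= - 11/35=- 0.31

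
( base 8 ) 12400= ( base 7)21450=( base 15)18d6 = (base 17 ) 11A4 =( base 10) 5376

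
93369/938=93369/938  =  99.54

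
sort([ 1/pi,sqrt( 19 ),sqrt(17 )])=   [ 1/pi , sqrt (17), sqrt ( 19 ) ]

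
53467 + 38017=91484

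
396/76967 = 36/6997 = 0.01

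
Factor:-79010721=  - 3^5*19^1*109^1*157^1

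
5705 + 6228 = 11933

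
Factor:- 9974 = -2^1*4987^1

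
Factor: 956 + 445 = 1401 = 3^1*467^1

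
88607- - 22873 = 111480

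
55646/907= 55646/907 = 61.35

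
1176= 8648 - 7472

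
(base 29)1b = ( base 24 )1g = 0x28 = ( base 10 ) 40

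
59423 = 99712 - 40289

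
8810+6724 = 15534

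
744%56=16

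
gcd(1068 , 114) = 6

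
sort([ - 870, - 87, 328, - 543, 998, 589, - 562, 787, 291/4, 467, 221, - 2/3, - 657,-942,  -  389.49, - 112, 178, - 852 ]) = [-942, - 870, - 852, - 657, - 562, - 543, - 389.49 , - 112, - 87, - 2/3, 291/4,178, 221, 328 , 467, 589, 787, 998] 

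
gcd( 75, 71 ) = 1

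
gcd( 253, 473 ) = 11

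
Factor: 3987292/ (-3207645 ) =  - 2^2*3^ ( - 2 )*5^( - 1 ) * 7^( - 1 )*17^( - 1)*47^1*127^1 *167^1 *599^( - 1)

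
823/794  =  1 + 29/794= 1.04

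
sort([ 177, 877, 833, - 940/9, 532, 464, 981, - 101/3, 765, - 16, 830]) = [ - 940/9, - 101/3, - 16, 177,464,532 , 765, 830, 833,  877,  981]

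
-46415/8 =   -  5802 + 1/8 = - 5801.88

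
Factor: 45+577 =2^1*311^1 = 622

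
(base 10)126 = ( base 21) 60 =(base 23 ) 5b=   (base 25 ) 51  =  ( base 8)176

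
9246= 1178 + 8068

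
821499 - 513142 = 308357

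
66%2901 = 66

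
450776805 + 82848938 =533625743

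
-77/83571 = -1 + 83494/83571 = - 0.00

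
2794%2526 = 268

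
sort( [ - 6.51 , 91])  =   [ - 6.51,91 ] 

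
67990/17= 3999 + 7/17  =  3999.41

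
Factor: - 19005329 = - 7^1*821^1*3307^1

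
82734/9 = 27578/3 = 9192.67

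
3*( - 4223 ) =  - 12669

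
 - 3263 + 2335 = -928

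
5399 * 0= 0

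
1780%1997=1780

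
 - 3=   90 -93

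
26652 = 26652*1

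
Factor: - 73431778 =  - 2^1*7^1 * 23^1*228049^1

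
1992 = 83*24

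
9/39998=9/39998 = 0.00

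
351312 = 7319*48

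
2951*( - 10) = - 29510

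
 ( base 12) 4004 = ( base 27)9D4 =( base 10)6916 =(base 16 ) 1b04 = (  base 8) 15404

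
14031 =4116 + 9915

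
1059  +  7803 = 8862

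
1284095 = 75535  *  17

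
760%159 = 124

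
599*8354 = 5004046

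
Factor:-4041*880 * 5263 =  - 18715649040 = -  2^4*3^2 * 5^1*11^1*19^1* 277^1 *449^1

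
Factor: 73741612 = 2^2 *7^1*2633629^1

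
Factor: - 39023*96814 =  - 3777972722= -2^1*39023^1*48407^1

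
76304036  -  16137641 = 60166395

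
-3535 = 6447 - 9982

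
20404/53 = 20404/53 = 384.98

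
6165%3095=3070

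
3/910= 3/910 = 0.00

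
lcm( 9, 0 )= 0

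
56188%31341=24847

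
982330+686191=1668521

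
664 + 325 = 989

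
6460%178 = 52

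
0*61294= 0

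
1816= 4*454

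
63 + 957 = 1020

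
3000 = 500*6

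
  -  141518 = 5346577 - 5488095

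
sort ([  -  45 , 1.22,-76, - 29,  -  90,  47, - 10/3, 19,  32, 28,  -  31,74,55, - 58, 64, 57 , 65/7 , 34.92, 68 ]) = [-90, - 76, - 58, - 45 ,-31,  -  29, - 10/3, 1.22, 65/7, 19, 28,32,  34.92, 47,  55, 57, 64, 68  ,  74] 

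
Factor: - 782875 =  - 5^3*6263^1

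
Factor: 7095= 3^1*5^1*11^1*43^1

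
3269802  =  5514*593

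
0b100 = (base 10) 4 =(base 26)4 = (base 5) 4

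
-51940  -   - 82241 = 30301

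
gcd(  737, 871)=67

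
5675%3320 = 2355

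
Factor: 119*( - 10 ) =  - 2^1*5^1*7^1*17^1 = -1190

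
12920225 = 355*36395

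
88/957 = 8/87 = 0.09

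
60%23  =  14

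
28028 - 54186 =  - 26158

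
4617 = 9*513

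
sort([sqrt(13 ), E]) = [ E,  sqrt( 13) ]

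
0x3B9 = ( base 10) 953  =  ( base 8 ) 1671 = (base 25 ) 1d3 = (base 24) 1FH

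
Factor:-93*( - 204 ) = 2^2* 3^2*17^1* 31^1 =18972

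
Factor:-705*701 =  - 3^1 * 5^1 * 47^1* 701^1 = - 494205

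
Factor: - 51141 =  - 3^1*17047^1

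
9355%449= 375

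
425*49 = 20825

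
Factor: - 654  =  - 2^1*3^1*109^1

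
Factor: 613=613^1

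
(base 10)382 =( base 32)BU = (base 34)b8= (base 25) f7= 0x17E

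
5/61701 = 5/61701 = 0.00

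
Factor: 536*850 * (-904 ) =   -  2^7*5^2*17^1*67^1*113^1 = - 411862400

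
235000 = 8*29375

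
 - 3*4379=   -  13137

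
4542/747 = 1514/249= 6.08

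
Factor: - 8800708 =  - 2^2*7^1*257^1*1223^1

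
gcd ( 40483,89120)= 1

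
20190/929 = 21 + 681/929=21.73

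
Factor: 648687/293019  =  216229/97673=13^1*16633^1 * 97673^( - 1) 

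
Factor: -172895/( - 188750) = 229/250 = 2^( - 1 )*5^( -3 )*229^1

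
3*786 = 2358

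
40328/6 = 6721  +  1/3 = 6721.33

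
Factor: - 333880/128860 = - 2^1*379^( - 1)*491^1 = - 982/379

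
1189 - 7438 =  - 6249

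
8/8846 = 4/4423 = 0.00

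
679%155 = 59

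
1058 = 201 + 857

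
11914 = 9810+2104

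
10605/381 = 3535/127 = 27.83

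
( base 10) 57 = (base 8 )71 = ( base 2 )111001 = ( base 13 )45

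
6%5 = 1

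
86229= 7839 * 11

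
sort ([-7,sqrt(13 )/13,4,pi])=[ - 7, sqrt( 13 )/13 , pi,4]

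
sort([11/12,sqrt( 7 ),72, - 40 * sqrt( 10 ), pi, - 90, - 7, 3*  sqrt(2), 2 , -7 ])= [  -  40*sqrt (10), - 90, - 7,-7, 11/12,2,sqrt(7),pi,3*sqrt(2), 72 ] 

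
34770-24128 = 10642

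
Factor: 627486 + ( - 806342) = -178856  =  -  2^3*79^1*283^1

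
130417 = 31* 4207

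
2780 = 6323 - 3543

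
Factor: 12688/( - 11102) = - 8/7= - 2^3*7^( - 1)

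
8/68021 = 8/68021 = 0.00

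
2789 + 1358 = 4147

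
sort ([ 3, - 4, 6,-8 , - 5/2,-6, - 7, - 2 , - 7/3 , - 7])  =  [ - 8, - 7, - 7, - 6,-4, - 5/2, - 7/3, - 2, 3, 6]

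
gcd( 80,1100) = 20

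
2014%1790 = 224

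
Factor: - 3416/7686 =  - 2^2*3^ ( - 2)= - 4/9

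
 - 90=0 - 90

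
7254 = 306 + 6948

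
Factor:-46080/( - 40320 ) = 2^3*7^( - 1 )= 8/7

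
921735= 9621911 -8700176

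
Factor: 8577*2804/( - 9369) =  - 2^2*3^( - 1)*347^( - 1)*701^1*953^1 = - 2672212/1041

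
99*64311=6366789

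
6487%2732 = 1023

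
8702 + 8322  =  17024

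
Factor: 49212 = 2^2*3^2 * 1367^1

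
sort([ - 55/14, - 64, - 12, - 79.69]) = [ - 79.69,  -  64, - 12, - 55/14 ]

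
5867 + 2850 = 8717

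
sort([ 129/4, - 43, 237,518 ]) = [  -  43, 129/4 , 237, 518]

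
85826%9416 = 1082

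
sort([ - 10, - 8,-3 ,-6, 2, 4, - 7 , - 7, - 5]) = [ - 10, - 8,-7, - 7, - 6, - 5, - 3,  2, 4 ]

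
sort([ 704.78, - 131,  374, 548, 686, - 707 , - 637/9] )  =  [ - 707, - 131, - 637/9, 374,548, 686 , 704.78]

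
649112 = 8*81139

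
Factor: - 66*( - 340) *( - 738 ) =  - 16560720 =- 2^4*3^3*5^1*11^1*17^1*41^1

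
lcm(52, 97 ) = 5044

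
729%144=9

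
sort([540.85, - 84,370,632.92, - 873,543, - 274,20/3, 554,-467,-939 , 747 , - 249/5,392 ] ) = [-939,-873,- 467,  -  274, - 84, - 249/5,20/3  ,  370,392,540.85,543, 554,632.92,747 ] 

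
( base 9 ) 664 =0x220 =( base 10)544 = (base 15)264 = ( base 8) 1040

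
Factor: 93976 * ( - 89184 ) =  - 2^8*3^1 * 17^1*691^1  *929^1 = - 8381155584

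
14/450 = 7/225 = 0.03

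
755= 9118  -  8363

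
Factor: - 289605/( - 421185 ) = 449^1*653^( - 1) = 449/653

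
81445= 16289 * 5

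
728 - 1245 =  - 517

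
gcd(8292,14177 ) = 1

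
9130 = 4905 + 4225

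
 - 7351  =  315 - 7666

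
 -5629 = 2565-8194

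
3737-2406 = 1331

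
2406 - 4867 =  - 2461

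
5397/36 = 149  +  11/12 = 149.92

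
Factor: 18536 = 2^3 * 7^1*331^1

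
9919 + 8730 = 18649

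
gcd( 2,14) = 2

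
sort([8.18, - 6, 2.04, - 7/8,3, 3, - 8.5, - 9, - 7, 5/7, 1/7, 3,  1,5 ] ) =[ - 9, - 8.5, - 7,-6,-7/8,1/7,  5/7 , 1, 2.04, 3, 3, 3, 5, 8.18]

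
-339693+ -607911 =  - 947604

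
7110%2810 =1490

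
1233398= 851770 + 381628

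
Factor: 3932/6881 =2^2*7^(- 1) = 4/7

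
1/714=1/714 = 0.00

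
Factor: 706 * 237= 2^1*3^1*79^1*353^1 = 167322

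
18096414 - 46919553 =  - 28823139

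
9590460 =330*29062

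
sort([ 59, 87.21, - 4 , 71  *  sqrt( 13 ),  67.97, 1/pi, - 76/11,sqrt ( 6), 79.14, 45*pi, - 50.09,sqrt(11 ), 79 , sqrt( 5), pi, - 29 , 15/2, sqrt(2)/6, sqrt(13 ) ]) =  [ - 50.09,- 29, - 76/11, - 4, sqrt(2)/6, 1/pi, sqrt( 5 ),sqrt(6 ), pi, sqrt(11 ), sqrt(13), 15/2,  59,67.97, 79, 79.14, 87.21, 45*pi, 71*sqrt(13 ) ] 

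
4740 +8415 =13155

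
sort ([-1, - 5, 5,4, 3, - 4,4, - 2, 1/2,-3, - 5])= [ - 5, -5, - 4, - 3, - 2, -1, 1/2,3, 4 , 4, 5]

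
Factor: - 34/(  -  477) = 2^1 * 3^( - 2)*  17^1*53^(-1)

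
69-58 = 11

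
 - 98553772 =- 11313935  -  87239837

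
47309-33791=13518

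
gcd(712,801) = 89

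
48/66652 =12/16663= 0.00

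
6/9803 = 6/9803 = 0.00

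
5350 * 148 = 791800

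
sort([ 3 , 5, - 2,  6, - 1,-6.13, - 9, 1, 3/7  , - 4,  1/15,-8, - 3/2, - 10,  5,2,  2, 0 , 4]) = [-10,-9, - 8, - 6.13, - 4,  -  2, - 3/2,-1, 0, 1/15 , 3/7,1,2,2,3,4, 5, 5, 6]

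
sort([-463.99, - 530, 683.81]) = [-530, - 463.99, 683.81 ]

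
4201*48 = 201648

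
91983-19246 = 72737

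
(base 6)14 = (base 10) 10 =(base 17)a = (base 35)a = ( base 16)a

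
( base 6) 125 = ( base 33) 1k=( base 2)110101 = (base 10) 53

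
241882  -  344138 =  - 102256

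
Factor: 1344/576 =7/3 = 3^( - 1 )*7^1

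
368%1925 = 368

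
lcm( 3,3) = 3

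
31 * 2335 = 72385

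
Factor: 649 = 11^1* 59^1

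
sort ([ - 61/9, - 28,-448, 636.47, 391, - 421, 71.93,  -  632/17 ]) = [-448, - 421, - 632/17 , - 28, - 61/9 , 71.93, 391, 636.47]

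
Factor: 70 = 2^1*5^1*7^1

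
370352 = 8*46294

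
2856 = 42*68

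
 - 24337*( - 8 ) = 194696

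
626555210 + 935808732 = 1562363942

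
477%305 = 172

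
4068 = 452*9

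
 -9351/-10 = 9351/10= 935.10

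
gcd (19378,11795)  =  1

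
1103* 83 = 91549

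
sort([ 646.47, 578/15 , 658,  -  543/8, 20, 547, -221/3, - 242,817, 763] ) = [ - 242,  -  221/3,  -  543/8, 20,578/15,547, 646.47, 658, 763,817]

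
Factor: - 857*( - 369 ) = 3^2*41^1*857^1 =316233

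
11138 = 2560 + 8578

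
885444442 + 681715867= 1567160309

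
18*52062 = 937116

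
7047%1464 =1191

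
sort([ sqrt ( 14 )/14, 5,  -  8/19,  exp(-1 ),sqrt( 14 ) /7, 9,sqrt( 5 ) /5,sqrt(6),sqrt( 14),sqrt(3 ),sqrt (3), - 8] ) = [ - 8, - 8/19,sqrt ( 14)/14,exp ( - 1)  ,  sqrt(5 )/5,sqrt( 14)/7,sqrt(3),sqrt( 3 ),sqrt (6),sqrt( 14) , 5,9 ]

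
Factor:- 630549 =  - 3^2*70061^1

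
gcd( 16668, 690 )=6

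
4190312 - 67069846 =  - 62879534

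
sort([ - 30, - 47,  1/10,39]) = [ - 47, - 30,1/10, 39 ]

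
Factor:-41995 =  - 5^1 * 37^1*227^1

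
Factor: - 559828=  - 2^2*173^1 * 809^1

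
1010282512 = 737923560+272358952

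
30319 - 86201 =  -  55882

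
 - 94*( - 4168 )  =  391792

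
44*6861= 301884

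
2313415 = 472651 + 1840764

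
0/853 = 0 = 0.00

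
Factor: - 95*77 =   -  7315 = -5^1 * 7^1*11^1 * 19^1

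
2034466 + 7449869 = 9484335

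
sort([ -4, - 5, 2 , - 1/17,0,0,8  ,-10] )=[ - 10, - 5, - 4, - 1/17,0,0, 2,8 ]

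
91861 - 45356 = 46505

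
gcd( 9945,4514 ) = 1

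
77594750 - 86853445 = -9258695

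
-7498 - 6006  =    -  13504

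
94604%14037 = 10382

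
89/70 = 89/70 =1.27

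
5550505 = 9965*557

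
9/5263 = 9/5263 = 0.00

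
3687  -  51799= - 48112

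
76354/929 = 82+176/929 =82.19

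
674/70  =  9  +  22/35 = 9.63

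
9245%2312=2309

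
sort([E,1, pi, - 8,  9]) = [ - 8 , 1,E,  pi, 9]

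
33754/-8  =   - 16877/4  =  - 4219.25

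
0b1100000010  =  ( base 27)11E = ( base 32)o2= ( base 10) 770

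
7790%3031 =1728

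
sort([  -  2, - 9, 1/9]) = [ - 9, - 2,1/9]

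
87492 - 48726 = 38766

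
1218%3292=1218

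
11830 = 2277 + 9553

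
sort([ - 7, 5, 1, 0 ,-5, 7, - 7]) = [-7,-7,- 5,0, 1,5, 7]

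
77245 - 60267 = 16978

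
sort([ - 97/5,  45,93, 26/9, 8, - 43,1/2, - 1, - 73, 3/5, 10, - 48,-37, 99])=[ - 73, - 48, - 43, - 37,- 97/5,-1,1/2, 3/5, 26/9,8, 10 , 45,93,99] 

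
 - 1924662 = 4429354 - 6354016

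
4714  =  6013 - 1299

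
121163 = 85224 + 35939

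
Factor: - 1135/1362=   -  5/6= - 2^( - 1) * 3^( - 1 )*5^1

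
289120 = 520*556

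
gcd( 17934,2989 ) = 2989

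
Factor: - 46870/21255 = - 86/39 = -  2^1*3^( - 1)*13^ (  -  1 )*43^1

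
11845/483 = 515/21 = 24.52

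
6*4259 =25554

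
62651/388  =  161 + 183/388  =  161.47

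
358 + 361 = 719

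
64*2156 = 137984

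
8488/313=8488/313 = 27.12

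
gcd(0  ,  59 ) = 59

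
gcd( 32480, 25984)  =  6496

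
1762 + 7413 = 9175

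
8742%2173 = 50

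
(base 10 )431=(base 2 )110101111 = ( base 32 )DF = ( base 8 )657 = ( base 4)12233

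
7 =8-1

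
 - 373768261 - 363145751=  -  736914012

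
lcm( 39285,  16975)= 1374975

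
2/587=2/587 = 0.00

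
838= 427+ 411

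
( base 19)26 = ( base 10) 44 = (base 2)101100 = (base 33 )1B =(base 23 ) 1L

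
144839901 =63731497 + 81108404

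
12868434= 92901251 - 80032817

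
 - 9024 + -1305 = -10329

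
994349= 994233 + 116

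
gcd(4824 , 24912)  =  72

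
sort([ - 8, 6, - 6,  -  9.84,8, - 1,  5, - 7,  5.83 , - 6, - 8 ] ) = [ - 9.84, - 8, - 8,-7, - 6,- 6, - 1,5, 5.83,6, 8] 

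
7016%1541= 852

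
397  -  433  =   - 36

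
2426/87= 27 + 77/87=27.89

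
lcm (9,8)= 72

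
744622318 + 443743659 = 1188365977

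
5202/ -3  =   - 1734/1=- 1734.00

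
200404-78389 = 122015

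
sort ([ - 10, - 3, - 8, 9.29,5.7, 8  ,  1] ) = [-10, - 8,- 3, 1, 5.7, 8 , 9.29 ] 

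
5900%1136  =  220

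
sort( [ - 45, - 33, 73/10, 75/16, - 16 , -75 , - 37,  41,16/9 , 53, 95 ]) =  [ - 75, - 45,-37, - 33, - 16, 16/9, 75/16, 73/10,41, 53, 95] 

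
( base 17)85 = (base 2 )10001101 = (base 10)141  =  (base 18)7f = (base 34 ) 45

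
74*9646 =713804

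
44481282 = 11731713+32749569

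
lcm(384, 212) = 20352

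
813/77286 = 271/25762=0.01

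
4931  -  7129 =-2198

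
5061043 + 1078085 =6139128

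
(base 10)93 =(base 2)1011101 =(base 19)4h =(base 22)45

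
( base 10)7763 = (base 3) 101122112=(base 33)748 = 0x1E53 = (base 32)7ij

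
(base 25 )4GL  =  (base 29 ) 3dl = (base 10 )2921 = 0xb69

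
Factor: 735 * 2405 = 1767675 = 3^1*5^2*7^2*13^1 * 37^1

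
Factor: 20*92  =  2^4 * 5^1*23^1 = 1840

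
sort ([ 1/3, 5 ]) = [ 1/3,5]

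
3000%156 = 36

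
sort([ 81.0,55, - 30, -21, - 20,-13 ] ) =[  -  30,-21,- 20, - 13,  55, 81.0]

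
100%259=100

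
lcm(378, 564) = 35532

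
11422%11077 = 345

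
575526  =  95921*6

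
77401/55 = 1407 + 16/55 = 1407.29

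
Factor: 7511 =7^1*29^1*37^1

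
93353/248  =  376 + 105/248 =376.42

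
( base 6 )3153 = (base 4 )23031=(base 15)32C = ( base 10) 717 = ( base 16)2cd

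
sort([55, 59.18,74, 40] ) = [ 40,55,59.18,  74 ] 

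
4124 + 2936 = 7060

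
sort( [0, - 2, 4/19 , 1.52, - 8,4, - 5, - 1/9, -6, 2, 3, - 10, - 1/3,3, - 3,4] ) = [- 10, - 8, - 6, -5, - 3, - 2, - 1/3, - 1/9, 0, 4/19, 1.52 , 2, 3,3, 4,4] 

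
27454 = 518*53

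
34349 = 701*49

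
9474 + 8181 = 17655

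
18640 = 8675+9965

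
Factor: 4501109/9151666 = 2^( - 1 )*4501109^1 * 4575833^(  -  1)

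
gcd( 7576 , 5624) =8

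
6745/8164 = 6745/8164 = 0.83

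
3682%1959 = 1723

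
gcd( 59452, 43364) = 4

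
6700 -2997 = 3703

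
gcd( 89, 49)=1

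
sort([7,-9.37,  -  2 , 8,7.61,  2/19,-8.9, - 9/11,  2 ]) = [ - 9.37,- 8.9 , - 2, - 9/11,  2/19,  2,  7,  7.61,8 ] 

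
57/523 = 57/523 = 0.11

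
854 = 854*1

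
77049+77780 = 154829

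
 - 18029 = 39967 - 57996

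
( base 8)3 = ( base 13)3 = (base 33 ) 3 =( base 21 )3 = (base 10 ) 3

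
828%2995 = 828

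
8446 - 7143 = 1303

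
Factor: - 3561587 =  - 1103^1*3229^1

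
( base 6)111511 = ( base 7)36424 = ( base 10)9475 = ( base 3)110222221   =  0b10010100000011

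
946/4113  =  946/4113 =0.23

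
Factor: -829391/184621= - 23^( - 2)*89^1*349^( - 1)*9319^1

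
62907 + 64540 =127447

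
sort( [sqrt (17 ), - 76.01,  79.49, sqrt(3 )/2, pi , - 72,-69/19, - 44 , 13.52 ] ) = [ - 76.01, - 72, - 44,  -  69/19, sqrt( 3) /2, pi, sqrt( 17 ), 13.52,79.49]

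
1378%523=332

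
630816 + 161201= 792017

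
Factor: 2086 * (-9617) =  - 2^1*7^1*59^1*149^1*163^1 =- 20061062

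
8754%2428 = 1470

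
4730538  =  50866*93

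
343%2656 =343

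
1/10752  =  1/10752 =0.00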